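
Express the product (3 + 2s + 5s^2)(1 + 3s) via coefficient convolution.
Ascending coefficients: a = [3, 2, 5], b = [1, 3]. c[0] = 3×1 = 3; c[1] = 3×3 + 2×1 = 11; c[2] = 2×3 + 5×1 = 11; c[3] = 5×3 = 15. Result coefficients: [3, 11, 11, 15] → 3 + 11s + 11s^2 + 15s^3

3 + 11s + 11s^2 + 15s^3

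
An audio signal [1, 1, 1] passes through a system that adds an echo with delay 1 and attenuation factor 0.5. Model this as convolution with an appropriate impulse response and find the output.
Direct-path + delayed-attenuated-path model → impulse response h = [1, 0.5] (1 at lag 0, 0.5 at lag 1). Output y[n] = x[n] + 0.5·x[n - 1] (with x[n] = 0 outside 0..2): y[0] = 1 + 0.5×0 = 1; y[1] = 1 + 0.5×1 = 1.5; y[2] = 1 + 0.5×1 = 1.5; y[3] = 0 + 0.5×1 = 0.5. So y = [1, 1.5, 1.5, 0.5]

[1, 1.5, 1.5, 0.5]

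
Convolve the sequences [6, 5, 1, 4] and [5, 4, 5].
y[0] = 6×5 = 30; y[1] = 6×4 + 5×5 = 49; y[2] = 6×5 + 5×4 + 1×5 = 55; y[3] = 5×5 + 1×4 + 4×5 = 49; y[4] = 1×5 + 4×4 = 21; y[5] = 4×5 = 20

[30, 49, 55, 49, 21, 20]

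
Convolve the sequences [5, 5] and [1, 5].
y[0] = 5×1 = 5; y[1] = 5×5 + 5×1 = 30; y[2] = 5×5 = 25

[5, 30, 25]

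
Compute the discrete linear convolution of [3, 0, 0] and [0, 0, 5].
y[0] = 3×0 = 0; y[1] = 3×0 + 0×0 = 0; y[2] = 3×5 + 0×0 + 0×0 = 15; y[3] = 0×5 + 0×0 = 0; y[4] = 0×5 = 0

[0, 0, 15, 0, 0]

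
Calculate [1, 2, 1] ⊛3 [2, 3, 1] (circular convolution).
Use y[k] = Σ_j a[j]·b[(k-j) mod 3]. y[0] = 1×2 + 2×1 + 1×3 = 7; y[1] = 1×3 + 2×2 + 1×1 = 8; y[2] = 1×1 + 2×3 + 1×2 = 9. Result: [7, 8, 9]

[7, 8, 9]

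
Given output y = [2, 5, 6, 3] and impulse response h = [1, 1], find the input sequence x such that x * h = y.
Deconvolve y=[2, 5, 6, 3] by h=[1, 1]. Since h[0]=1, solve forward: x[0] = y[0] / 1 = 2; x[1] = (y[1] - 2×1) / 1 = 3; x[2] = (y[2] - 3×1) / 1 = 3. So x = [2, 3, 3]. Check by forward convolution: y[0] = 2×1 = 2; y[1] = 2×1 + 3×1 = 5; y[2] = 3×1 + 3×1 = 6; y[3] = 3×1 = 3

[2, 3, 3]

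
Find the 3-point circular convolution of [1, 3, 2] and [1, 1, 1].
Use y[k] = Σ_j x[j]·h[(k-j) mod 3]. y[0] = 1×1 + 3×1 + 2×1 = 6; y[1] = 1×1 + 3×1 + 2×1 = 6; y[2] = 1×1 + 3×1 + 2×1 = 6. Result: [6, 6, 6]

[6, 6, 6]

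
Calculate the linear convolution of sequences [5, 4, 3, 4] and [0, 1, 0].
y[0] = 5×0 = 0; y[1] = 5×1 + 4×0 = 5; y[2] = 5×0 + 4×1 + 3×0 = 4; y[3] = 4×0 + 3×1 + 4×0 = 3; y[4] = 3×0 + 4×1 = 4; y[5] = 4×0 = 0

[0, 5, 4, 3, 4, 0]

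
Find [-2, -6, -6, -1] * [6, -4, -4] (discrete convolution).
y[0] = -2×6 = -12; y[1] = -2×-4 + -6×6 = -28; y[2] = -2×-4 + -6×-4 + -6×6 = -4; y[3] = -6×-4 + -6×-4 + -1×6 = 42; y[4] = -6×-4 + -1×-4 = 28; y[5] = -1×-4 = 4

[-12, -28, -4, 42, 28, 4]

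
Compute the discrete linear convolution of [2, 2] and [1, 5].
y[0] = 2×1 = 2; y[1] = 2×5 + 2×1 = 12; y[2] = 2×5 = 10

[2, 12, 10]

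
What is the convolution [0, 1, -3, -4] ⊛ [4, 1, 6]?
y[0] = 0×4 = 0; y[1] = 0×1 + 1×4 = 4; y[2] = 0×6 + 1×1 + -3×4 = -11; y[3] = 1×6 + -3×1 + -4×4 = -13; y[4] = -3×6 + -4×1 = -22; y[5] = -4×6 = -24

[0, 4, -11, -13, -22, -24]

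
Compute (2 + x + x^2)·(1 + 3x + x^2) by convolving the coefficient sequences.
Ascending coefficients: a = [2, 1, 1], b = [1, 3, 1]. c[0] = 2×1 = 2; c[1] = 2×3 + 1×1 = 7; c[2] = 2×1 + 1×3 + 1×1 = 6; c[3] = 1×1 + 1×3 = 4; c[4] = 1×1 = 1. Result coefficients: [2, 7, 6, 4, 1] → 2 + 7x + 6x^2 + 4x^3 + x^4

2 + 7x + 6x^2 + 4x^3 + x^4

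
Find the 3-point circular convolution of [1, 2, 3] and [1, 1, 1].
Use y[k] = Σ_j s[j]·t[(k-j) mod 3]. y[0] = 1×1 + 2×1 + 3×1 = 6; y[1] = 1×1 + 2×1 + 3×1 = 6; y[2] = 1×1 + 2×1 + 3×1 = 6. Result: [6, 6, 6]

[6, 6, 6]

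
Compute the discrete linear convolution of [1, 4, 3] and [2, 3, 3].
y[0] = 1×2 = 2; y[1] = 1×3 + 4×2 = 11; y[2] = 1×3 + 4×3 + 3×2 = 21; y[3] = 4×3 + 3×3 = 21; y[4] = 3×3 = 9

[2, 11, 21, 21, 9]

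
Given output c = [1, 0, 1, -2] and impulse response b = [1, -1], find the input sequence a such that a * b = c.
Deconvolve c=[1, 0, 1, -2] by b=[1, -1]. Since b[0]=1, solve forward: a[0] = c[0] / 1 = 1; a[1] = (c[1] - 1×-1) / 1 = 1; a[2] = (c[2] - 1×-1) / 1 = 2. So a = [1, 1, 2]. Check by forward convolution: c[0] = 1×1 = 1; c[1] = 1×-1 + 1×1 = 0; c[2] = 1×-1 + 2×1 = 1; c[3] = 2×-1 = -2

[1, 1, 2]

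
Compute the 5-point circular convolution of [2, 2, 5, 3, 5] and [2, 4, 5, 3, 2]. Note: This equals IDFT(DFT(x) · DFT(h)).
Either evaluate y[k] = Σ_j x[j]·h[(k-j) mod 5] directly, or use IDFT(DFT(x) · DFT(h)). y[0] = 2×2 + 2×2 + 5×3 + 3×5 + 5×4 = 58; y[1] = 2×4 + 2×2 + 5×2 + 3×3 + 5×5 = 56; y[2] = 2×5 + 2×4 + 5×2 + 3×2 + 5×3 = 49; y[3] = 2×3 + 2×5 + 5×4 + 3×2 + 5×2 = 52; y[4] = 2×2 + 2×3 + 5×5 + 3×4 + 5×2 = 57. Result: [58, 56, 49, 52, 57]

[58, 56, 49, 52, 57]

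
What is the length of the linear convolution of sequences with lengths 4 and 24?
Linear/full convolution length: m + n - 1 = 4 + 24 - 1 = 27

27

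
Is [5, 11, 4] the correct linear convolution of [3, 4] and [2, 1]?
Recompute linear convolution of [3, 4] and [2, 1]: y[0] = 3×2 = 6; y[1] = 3×1 + 4×2 = 11; y[2] = 4×1 = 4 → [6, 11, 4]. Compare to given [5, 11, 4]: they differ at index 0: given 5, correct 6, so answer: No

No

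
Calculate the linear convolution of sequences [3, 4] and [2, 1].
y[0] = 3×2 = 6; y[1] = 3×1 + 4×2 = 11; y[2] = 4×1 = 4

[6, 11, 4]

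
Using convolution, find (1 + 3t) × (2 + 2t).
Ascending coefficients: a = [1, 3], b = [2, 2]. c[0] = 1×2 = 2; c[1] = 1×2 + 3×2 = 8; c[2] = 3×2 = 6. Result coefficients: [2, 8, 6] → 2 + 8t + 6t^2

2 + 8t + 6t^2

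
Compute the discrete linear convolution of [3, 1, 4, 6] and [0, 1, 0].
y[0] = 3×0 = 0; y[1] = 3×1 + 1×0 = 3; y[2] = 3×0 + 1×1 + 4×0 = 1; y[3] = 1×0 + 4×1 + 6×0 = 4; y[4] = 4×0 + 6×1 = 6; y[5] = 6×0 = 0

[0, 3, 1, 4, 6, 0]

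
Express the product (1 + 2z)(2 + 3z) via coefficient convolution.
Ascending coefficients: a = [1, 2], b = [2, 3]. c[0] = 1×2 = 2; c[1] = 1×3 + 2×2 = 7; c[2] = 2×3 = 6. Result coefficients: [2, 7, 6] → 2 + 7z + 6z^2

2 + 7z + 6z^2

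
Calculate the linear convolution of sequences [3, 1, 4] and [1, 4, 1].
y[0] = 3×1 = 3; y[1] = 3×4 + 1×1 = 13; y[2] = 3×1 + 1×4 + 4×1 = 11; y[3] = 1×1 + 4×4 = 17; y[4] = 4×1 = 4

[3, 13, 11, 17, 4]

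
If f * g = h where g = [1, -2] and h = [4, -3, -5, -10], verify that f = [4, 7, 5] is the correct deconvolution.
Forward-compute [4, 7, 5] * [1, -2]: h[0] = 4×1 = 4; h[1] = 4×-2 + 7×1 = -1; h[2] = 7×-2 + 5×1 = -9; h[3] = 5×-2 = -10 → [4, -1, -9, -10]. Does not match given h = [4, -3, -5, -10].

Not verified. [4, 7, 5] * [1, -2] = [4, -1, -9, -10], which differs from [4, -3, -5, -10] at index 1.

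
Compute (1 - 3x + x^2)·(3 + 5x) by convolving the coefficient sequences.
Ascending coefficients: a = [1, -3, 1], b = [3, 5]. c[0] = 1×3 = 3; c[1] = 1×5 + -3×3 = -4; c[2] = -3×5 + 1×3 = -12; c[3] = 1×5 = 5. Result coefficients: [3, -4, -12, 5] → 3 - 4x - 12x^2 + 5x^3

3 - 4x - 12x^2 + 5x^3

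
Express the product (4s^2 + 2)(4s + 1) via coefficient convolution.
Ascending coefficients: a = [2, 0, 4], b = [1, 4]. c[0] = 2×1 = 2; c[1] = 2×4 + 0×1 = 8; c[2] = 0×4 + 4×1 = 4; c[3] = 4×4 = 16. Result coefficients: [2, 8, 4, 16] → 16s^3 + 4s^2 + 8s + 2

16s^3 + 4s^2 + 8s + 2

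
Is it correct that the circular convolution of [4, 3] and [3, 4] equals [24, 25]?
Recompute circular convolution of [4, 3] and [3, 4]: y[0] = 4×3 + 3×4 = 24; y[1] = 4×4 + 3×3 = 25 → [24, 25]. Given [24, 25] matches, so answer: Yes

Yes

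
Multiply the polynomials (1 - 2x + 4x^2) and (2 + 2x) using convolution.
Ascending coefficients: a = [1, -2, 4], b = [2, 2]. c[0] = 1×2 = 2; c[1] = 1×2 + -2×2 = -2; c[2] = -2×2 + 4×2 = 4; c[3] = 4×2 = 8. Result coefficients: [2, -2, 4, 8] → 2 - 2x + 4x^2 + 8x^3

2 - 2x + 4x^2 + 8x^3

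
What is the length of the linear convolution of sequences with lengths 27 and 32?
Linear/full convolution length: m + n - 1 = 27 + 32 - 1 = 58

58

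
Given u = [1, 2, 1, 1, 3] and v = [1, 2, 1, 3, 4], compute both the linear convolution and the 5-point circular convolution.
Linear: y_lin[0] = 1×1 = 1; y_lin[1] = 1×2 + 2×1 = 4; y_lin[2] = 1×1 + 2×2 + 1×1 = 6; y_lin[3] = 1×3 + 2×1 + 1×2 + 1×1 = 8; y_lin[4] = 1×4 + 2×3 + 1×1 + 1×2 + 3×1 = 16; y_lin[5] = 2×4 + 1×3 + 1×1 + 3×2 = 18; y_lin[6] = 1×4 + 1×3 + 3×1 = 10; y_lin[7] = 1×4 + 3×3 = 13; y_lin[8] = 3×4 = 12 → [1, 4, 6, 8, 16, 18, 10, 13, 12]. Circular (length 5): y[0] = 1×1 + 2×4 + 1×3 + 1×1 + 3×2 = 19; y[1] = 1×2 + 2×1 + 1×4 + 1×3 + 3×1 = 14; y[2] = 1×1 + 2×2 + 1×1 + 1×4 + 3×3 = 19; y[3] = 1×3 + 2×1 + 1×2 + 1×1 + 3×4 = 20; y[4] = 1×4 + 2×3 + 1×1 + 1×2 + 3×1 = 16 → [19, 14, 19, 20, 16]

Linear: [1, 4, 6, 8, 16, 18, 10, 13, 12], Circular: [19, 14, 19, 20, 16]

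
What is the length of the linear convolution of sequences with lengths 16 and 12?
Linear/full convolution length: m + n - 1 = 16 + 12 - 1 = 27

27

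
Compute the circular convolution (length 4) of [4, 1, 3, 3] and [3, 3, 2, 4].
Use y[k] = Σ_j s[j]·t[(k-j) mod 4]. y[0] = 4×3 + 1×4 + 3×2 + 3×3 = 31; y[1] = 4×3 + 1×3 + 3×4 + 3×2 = 33; y[2] = 4×2 + 1×3 + 3×3 + 3×4 = 32; y[3] = 4×4 + 1×2 + 3×3 + 3×3 = 36. Result: [31, 33, 32, 36]

[31, 33, 32, 36]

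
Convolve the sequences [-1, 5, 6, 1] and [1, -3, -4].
y[0] = -1×1 = -1; y[1] = -1×-3 + 5×1 = 8; y[2] = -1×-4 + 5×-3 + 6×1 = -5; y[3] = 5×-4 + 6×-3 + 1×1 = -37; y[4] = 6×-4 + 1×-3 = -27; y[5] = 1×-4 = -4

[-1, 8, -5, -37, -27, -4]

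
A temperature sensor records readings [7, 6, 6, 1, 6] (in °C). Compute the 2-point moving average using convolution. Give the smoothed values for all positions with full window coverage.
2-point moving average kernel = [1, 1]. Apply in 'valid' mode (full window coverage): avg[0] = (7 + 6) / 2 = 6.5; avg[1] = (6 + 6) / 2 = 6.0; avg[2] = (6 + 1) / 2 = 3.5; avg[3] = (1 + 6) / 2 = 3.5. Smoothed values: [6.5, 6.0, 3.5, 3.5]

[6.5, 6.0, 3.5, 3.5]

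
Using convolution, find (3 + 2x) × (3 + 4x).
Ascending coefficients: a = [3, 2], b = [3, 4]. c[0] = 3×3 = 9; c[1] = 3×4 + 2×3 = 18; c[2] = 2×4 = 8. Result coefficients: [9, 18, 8] → 9 + 18x + 8x^2

9 + 18x + 8x^2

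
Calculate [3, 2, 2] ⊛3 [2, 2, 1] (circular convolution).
Use y[k] = Σ_j f[j]·g[(k-j) mod 3]. y[0] = 3×2 + 2×1 + 2×2 = 12; y[1] = 3×2 + 2×2 + 2×1 = 12; y[2] = 3×1 + 2×2 + 2×2 = 11. Result: [12, 12, 11]

[12, 12, 11]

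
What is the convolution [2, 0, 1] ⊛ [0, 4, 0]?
y[0] = 2×0 = 0; y[1] = 2×4 + 0×0 = 8; y[2] = 2×0 + 0×4 + 1×0 = 0; y[3] = 0×0 + 1×4 = 4; y[4] = 1×0 = 0

[0, 8, 0, 4, 0]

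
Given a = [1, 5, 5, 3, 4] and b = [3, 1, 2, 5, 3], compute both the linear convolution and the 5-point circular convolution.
Linear: y_lin[0] = 1×3 = 3; y_lin[1] = 1×1 + 5×3 = 16; y_lin[2] = 1×2 + 5×1 + 5×3 = 22; y_lin[3] = 1×5 + 5×2 + 5×1 + 3×3 = 29; y_lin[4] = 1×3 + 5×5 + 5×2 + 3×1 + 4×3 = 53; y_lin[5] = 5×3 + 5×5 + 3×2 + 4×1 = 50; y_lin[6] = 5×3 + 3×5 + 4×2 = 38; y_lin[7] = 3×3 + 4×5 = 29; y_lin[8] = 4×3 = 12 → [3, 16, 22, 29, 53, 50, 38, 29, 12]. Circular (length 5): y[0] = 1×3 + 5×3 + 5×5 + 3×2 + 4×1 = 53; y[1] = 1×1 + 5×3 + 5×3 + 3×5 + 4×2 = 54; y[2] = 1×2 + 5×1 + 5×3 + 3×3 + 4×5 = 51; y[3] = 1×5 + 5×2 + 5×1 + 3×3 + 4×3 = 41; y[4] = 1×3 + 5×5 + 5×2 + 3×1 + 4×3 = 53 → [53, 54, 51, 41, 53]

Linear: [3, 16, 22, 29, 53, 50, 38, 29, 12], Circular: [53, 54, 51, 41, 53]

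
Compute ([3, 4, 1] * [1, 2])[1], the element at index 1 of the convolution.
Use y[k] = Σ_i a[i]·b[k-i] at k=1. y[1] = 3×2 + 4×1 = 10

10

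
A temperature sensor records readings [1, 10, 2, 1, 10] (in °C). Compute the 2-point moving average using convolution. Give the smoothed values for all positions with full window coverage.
2-point moving average kernel = [1, 1]. Apply in 'valid' mode (full window coverage): avg[0] = (1 + 10) / 2 = 5.5; avg[1] = (10 + 2) / 2 = 6.0; avg[2] = (2 + 1) / 2 = 1.5; avg[3] = (1 + 10) / 2 = 5.5. Smoothed values: [5.5, 6.0, 1.5, 5.5]

[5.5, 6.0, 1.5, 5.5]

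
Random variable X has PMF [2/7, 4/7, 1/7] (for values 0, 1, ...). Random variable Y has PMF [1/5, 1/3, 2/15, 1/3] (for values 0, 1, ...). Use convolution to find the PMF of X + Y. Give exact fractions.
P(X+Y=k) = Σ_i P(X=i)·P(Y=k-i) — a convolution of [2/7, 4/7, 1/7] and [1/5, 1/3, 2/15, 1/3]. P(X+Y=0) = (2/7)×(1/5) = 2/35; P(X+Y=1) = (2/7)×(1/3) + (4/7)×(1/5) = 2/21 + 4/35 = 22/105; P(X+Y=2) = (2/7)×(2/15) + (4/7)×(1/3) + (1/7)×(1/5) = 4/105 + 4/21 + 1/35 = 9/35; P(X+Y=3) = (2/7)×(1/3) + (4/7)×(2/15) + (1/7)×(1/3) = 2/21 + 8/105 + 1/21 = 23/105; P(X+Y=4) = (4/7)×(1/3) + (1/7)×(2/15) = 4/21 + 2/105 = 22/105; P(X+Y=5) = (1/7)×(1/3) = 1/21. PMF: [2/35, 22/105, 9/35, 23/105, 22/105, 1/21] (sums to 1 ✓)

[2/35, 22/105, 9/35, 23/105, 22/105, 1/21]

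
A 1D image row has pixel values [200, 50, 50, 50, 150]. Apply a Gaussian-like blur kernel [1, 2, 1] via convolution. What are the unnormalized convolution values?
Convolve image row [200, 50, 50, 50, 150] with kernel [1, 2, 1]: y[0] = 200×1 = 200; y[1] = 200×2 + 50×1 = 450; y[2] = 200×1 + 50×2 + 50×1 = 350; y[3] = 50×1 + 50×2 + 50×1 = 200; y[4] = 50×1 + 50×2 + 150×1 = 300; y[5] = 50×1 + 150×2 = 350; y[6] = 150×1 = 150 → [200, 450, 350, 200, 300, 350, 150]. Normalization factor = sum(kernel) = 4.

[200, 450, 350, 200, 300, 350, 150]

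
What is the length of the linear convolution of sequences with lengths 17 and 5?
Linear/full convolution length: m + n - 1 = 17 + 5 - 1 = 21

21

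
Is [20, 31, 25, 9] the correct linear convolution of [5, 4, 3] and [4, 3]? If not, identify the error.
Recompute linear convolution of [5, 4, 3] and [4, 3]: y[0] = 5×4 = 20; y[1] = 5×3 + 4×4 = 31; y[2] = 4×3 + 3×4 = 24; y[3] = 3×3 = 9 → [20, 31, 24, 9]. Compare to given [20, 31, 25, 9]: they differ at index 2: given 25, correct 24, so answer: No

No. Error at index 2: given 25, correct 24.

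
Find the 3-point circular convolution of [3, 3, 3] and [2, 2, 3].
Use y[k] = Σ_j s[j]·t[(k-j) mod 3]. y[0] = 3×2 + 3×3 + 3×2 = 21; y[1] = 3×2 + 3×2 + 3×3 = 21; y[2] = 3×3 + 3×2 + 3×2 = 21. Result: [21, 21, 21]

[21, 21, 21]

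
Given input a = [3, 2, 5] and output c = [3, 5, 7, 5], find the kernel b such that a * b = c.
Output length 4 = len(a) + len(b) - 1 ⇒ len(b) = 2. Solve b forward using b[k] = (c[k] - Σ_{i≥1} a[i]·b[k-i]) / a[0]: b[0] = c[0] / a[0] = 3 / 3 = 1; b[1] = (c[1] - 2×1) / a[0] = (5 - 2×1) / 3 = 1. So b = [1, 1]. Forward-check [3, 2, 5] * [1, 1]: c[0] = 3×1 = 3; c[1] = 3×1 + 2×1 = 5; c[2] = 2×1 + 5×1 = 7; c[3] = 5×1 = 5 → [3, 5, 7, 5] ✓

[1, 1]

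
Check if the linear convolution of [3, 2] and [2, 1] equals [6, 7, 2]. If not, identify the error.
Recompute linear convolution of [3, 2] and [2, 1]: y[0] = 3×2 = 6; y[1] = 3×1 + 2×2 = 7; y[2] = 2×1 = 2 → [6, 7, 2]. Given [6, 7, 2] matches, so answer: Yes

Yes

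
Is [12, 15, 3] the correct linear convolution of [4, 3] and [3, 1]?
Recompute linear convolution of [4, 3] and [3, 1]: y[0] = 4×3 = 12; y[1] = 4×1 + 3×3 = 13; y[2] = 3×1 = 3 → [12, 13, 3]. Compare to given [12, 15, 3]: they differ at index 1: given 15, correct 13, so answer: No

No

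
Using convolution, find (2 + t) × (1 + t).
Ascending coefficients: a = [2, 1], b = [1, 1]. c[0] = 2×1 = 2; c[1] = 2×1 + 1×1 = 3; c[2] = 1×1 = 1. Result coefficients: [2, 3, 1] → 2 + 3t + t^2

2 + 3t + t^2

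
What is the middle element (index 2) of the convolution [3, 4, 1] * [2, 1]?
Use y[k] = Σ_i a[i]·b[k-i] at k=2. y[2] = 4×1 + 1×2 = 6

6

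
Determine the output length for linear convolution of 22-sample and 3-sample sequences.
Linear/full convolution length: m + n - 1 = 22 + 3 - 1 = 24

24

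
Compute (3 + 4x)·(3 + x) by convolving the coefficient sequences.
Ascending coefficients: a = [3, 4], b = [3, 1]. c[0] = 3×3 = 9; c[1] = 3×1 + 4×3 = 15; c[2] = 4×1 = 4. Result coefficients: [9, 15, 4] → 9 + 15x + 4x^2

9 + 15x + 4x^2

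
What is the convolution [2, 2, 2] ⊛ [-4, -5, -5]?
y[0] = 2×-4 = -8; y[1] = 2×-5 + 2×-4 = -18; y[2] = 2×-5 + 2×-5 + 2×-4 = -28; y[3] = 2×-5 + 2×-5 = -20; y[4] = 2×-5 = -10

[-8, -18, -28, -20, -10]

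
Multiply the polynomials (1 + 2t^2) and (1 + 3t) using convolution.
Ascending coefficients: a = [1, 0, 2], b = [1, 3]. c[0] = 1×1 = 1; c[1] = 1×3 + 0×1 = 3; c[2] = 0×3 + 2×1 = 2; c[3] = 2×3 = 6. Result coefficients: [1, 3, 2, 6] → 1 + 3t + 2t^2 + 6t^3

1 + 3t + 2t^2 + 6t^3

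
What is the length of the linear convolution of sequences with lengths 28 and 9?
Linear/full convolution length: m + n - 1 = 28 + 9 - 1 = 36

36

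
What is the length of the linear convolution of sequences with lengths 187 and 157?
Linear/full convolution length: m + n - 1 = 187 + 157 - 1 = 343

343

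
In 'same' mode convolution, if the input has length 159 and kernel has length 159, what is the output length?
'Same' mode returns an output with the same length as the input: 159

159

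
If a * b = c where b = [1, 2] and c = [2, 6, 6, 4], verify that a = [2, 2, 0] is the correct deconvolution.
Forward-compute [2, 2, 0] * [1, 2]: c[0] = 2×1 = 2; c[1] = 2×2 + 2×1 = 6; c[2] = 2×2 + 0×1 = 4; c[3] = 0×2 = 0 → [2, 6, 4, 0]. Does not match given c = [2, 6, 6, 4].

Not verified. [2, 2, 0] * [1, 2] = [2, 6, 4, 0], which differs from [2, 6, 6, 4] at index 2.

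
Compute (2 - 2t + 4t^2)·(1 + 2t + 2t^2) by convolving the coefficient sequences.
Ascending coefficients: a = [2, -2, 4], b = [1, 2, 2]. c[0] = 2×1 = 2; c[1] = 2×2 + -2×1 = 2; c[2] = 2×2 + -2×2 + 4×1 = 4; c[3] = -2×2 + 4×2 = 4; c[4] = 4×2 = 8. Result coefficients: [2, 2, 4, 4, 8] → 2 + 2t + 4t^2 + 4t^3 + 8t^4

2 + 2t + 4t^2 + 4t^3 + 8t^4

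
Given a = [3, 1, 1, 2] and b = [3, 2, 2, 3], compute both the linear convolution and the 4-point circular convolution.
Linear: y_lin[0] = 3×3 = 9; y_lin[1] = 3×2 + 1×3 = 9; y_lin[2] = 3×2 + 1×2 + 1×3 = 11; y_lin[3] = 3×3 + 1×2 + 1×2 + 2×3 = 19; y_lin[4] = 1×3 + 1×2 + 2×2 = 9; y_lin[5] = 1×3 + 2×2 = 7; y_lin[6] = 2×3 = 6 → [9, 9, 11, 19, 9, 7, 6]. Circular (length 4): y[0] = 3×3 + 1×3 + 1×2 + 2×2 = 18; y[1] = 3×2 + 1×3 + 1×3 + 2×2 = 16; y[2] = 3×2 + 1×2 + 1×3 + 2×3 = 17; y[3] = 3×3 + 1×2 + 1×2 + 2×3 = 19 → [18, 16, 17, 19]

Linear: [9, 9, 11, 19, 9, 7, 6], Circular: [18, 16, 17, 19]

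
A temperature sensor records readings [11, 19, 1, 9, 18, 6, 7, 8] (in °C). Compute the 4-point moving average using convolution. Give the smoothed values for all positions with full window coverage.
4-point moving average kernel = [1, 1, 1, 1]. Apply in 'valid' mode (full window coverage): avg[0] = (11 + 19 + 1 + 9) / 4 = 10.0; avg[1] = (19 + 1 + 9 + 18) / 4 = 11.75; avg[2] = (1 + 9 + 18 + 6) / 4 = 8.5; avg[3] = (9 + 18 + 6 + 7) / 4 = 10.0; avg[4] = (18 + 6 + 7 + 8) / 4 = 9.75. Smoothed values: [10.0, 11.75, 8.5, 10.0, 9.75]

[10.0, 11.75, 8.5, 10.0, 9.75]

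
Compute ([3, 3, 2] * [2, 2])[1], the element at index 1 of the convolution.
Use y[k] = Σ_i a[i]·b[k-i] at k=1. y[1] = 3×2 + 3×2 = 12

12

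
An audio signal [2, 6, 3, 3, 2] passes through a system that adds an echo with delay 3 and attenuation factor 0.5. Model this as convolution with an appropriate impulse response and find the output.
Direct-path + delayed-attenuated-path model → impulse response h = [1, 0, 0, 0.5] (1 at lag 0, 0.5 at lag 3). Output y[n] = x[n] + 0.5·x[n - 3] (with x[n] = 0 outside 0..4): y[0] = 2 + 0.5×0 = 2; y[1] = 6 + 0.5×0 = 6; y[2] = 3 + 0.5×0 = 3; y[3] = 3 + 0.5×2 = 4.0; y[4] = 2 + 0.5×6 = 5.0; y[5] = 0 + 0.5×3 = 1.5; y[6] = 0 + 0.5×3 = 1.5; y[7] = 0 + 0.5×2 = 1.0. So y = [2, 6, 3, 4.0, 5.0, 1.5, 1.5, 1.0]

[2, 6, 3, 4.0, 5.0, 1.5, 1.5, 1.0]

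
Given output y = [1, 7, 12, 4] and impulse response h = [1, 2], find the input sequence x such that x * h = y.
Deconvolve y=[1, 7, 12, 4] by h=[1, 2]. Since h[0]=1, solve forward: x[0] = y[0] / 1 = 1; x[1] = (y[1] - 1×2) / 1 = 5; x[2] = (y[2] - 5×2) / 1 = 2. So x = [1, 5, 2]. Check by forward convolution: y[0] = 1×1 = 1; y[1] = 1×2 + 5×1 = 7; y[2] = 5×2 + 2×1 = 12; y[3] = 2×2 = 4

[1, 5, 2]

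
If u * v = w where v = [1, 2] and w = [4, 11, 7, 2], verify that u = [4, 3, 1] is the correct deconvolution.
Forward-compute [4, 3, 1] * [1, 2]: w[0] = 4×1 = 4; w[1] = 4×2 + 3×1 = 11; w[2] = 3×2 + 1×1 = 7; w[3] = 1×2 = 2 → [4, 11, 7, 2]. Matches given w = [4, 11, 7, 2], so verified.

Verified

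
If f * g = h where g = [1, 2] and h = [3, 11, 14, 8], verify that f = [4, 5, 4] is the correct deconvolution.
Forward-compute [4, 5, 4] * [1, 2]: h[0] = 4×1 = 4; h[1] = 4×2 + 5×1 = 13; h[2] = 5×2 + 4×1 = 14; h[3] = 4×2 = 8 → [4, 13, 14, 8]. Does not match given h = [3, 11, 14, 8].

Not verified. [4, 5, 4] * [1, 2] = [4, 13, 14, 8], which differs from [3, 11, 14, 8] at index 0.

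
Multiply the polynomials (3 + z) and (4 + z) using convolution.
Ascending coefficients: a = [3, 1], b = [4, 1]. c[0] = 3×4 = 12; c[1] = 3×1 + 1×4 = 7; c[2] = 1×1 = 1. Result coefficients: [12, 7, 1] → 12 + 7z + z^2

12 + 7z + z^2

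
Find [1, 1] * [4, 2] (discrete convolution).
y[0] = 1×4 = 4; y[1] = 1×2 + 1×4 = 6; y[2] = 1×2 = 2

[4, 6, 2]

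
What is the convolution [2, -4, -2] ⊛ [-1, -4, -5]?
y[0] = 2×-1 = -2; y[1] = 2×-4 + -4×-1 = -4; y[2] = 2×-5 + -4×-4 + -2×-1 = 8; y[3] = -4×-5 + -2×-4 = 28; y[4] = -2×-5 = 10

[-2, -4, 8, 28, 10]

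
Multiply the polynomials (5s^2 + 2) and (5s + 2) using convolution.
Ascending coefficients: a = [2, 0, 5], b = [2, 5]. c[0] = 2×2 = 4; c[1] = 2×5 + 0×2 = 10; c[2] = 0×5 + 5×2 = 10; c[3] = 5×5 = 25. Result coefficients: [4, 10, 10, 25] → 25s^3 + 10s^2 + 10s + 4

25s^3 + 10s^2 + 10s + 4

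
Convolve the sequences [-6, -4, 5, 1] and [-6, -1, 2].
y[0] = -6×-6 = 36; y[1] = -6×-1 + -4×-6 = 30; y[2] = -6×2 + -4×-1 + 5×-6 = -38; y[3] = -4×2 + 5×-1 + 1×-6 = -19; y[4] = 5×2 + 1×-1 = 9; y[5] = 1×2 = 2

[36, 30, -38, -19, 9, 2]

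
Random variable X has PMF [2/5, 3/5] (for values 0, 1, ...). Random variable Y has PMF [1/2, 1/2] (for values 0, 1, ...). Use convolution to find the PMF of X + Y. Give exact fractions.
P(X+Y=k) = Σ_i P(X=i)·P(Y=k-i) — a convolution of [2/5, 3/5] and [1/2, 1/2]. P(X+Y=0) = (2/5)×(1/2) = 1/5; P(X+Y=1) = (2/5)×(1/2) + (3/5)×(1/2) = 1/5 + 3/10 = 1/2; P(X+Y=2) = (3/5)×(1/2) = 3/10. PMF: [1/5, 1/2, 3/10] (sums to 1 ✓)

[1/5, 1/2, 3/10]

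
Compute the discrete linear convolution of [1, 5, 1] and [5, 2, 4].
y[0] = 1×5 = 5; y[1] = 1×2 + 5×5 = 27; y[2] = 1×4 + 5×2 + 1×5 = 19; y[3] = 5×4 + 1×2 = 22; y[4] = 1×4 = 4

[5, 27, 19, 22, 4]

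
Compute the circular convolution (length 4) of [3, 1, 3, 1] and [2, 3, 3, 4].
Use y[k] = Σ_j u[j]·v[(k-j) mod 4]. y[0] = 3×2 + 1×4 + 3×3 + 1×3 = 22; y[1] = 3×3 + 1×2 + 3×4 + 1×3 = 26; y[2] = 3×3 + 1×3 + 3×2 + 1×4 = 22; y[3] = 3×4 + 1×3 + 3×3 + 1×2 = 26. Result: [22, 26, 22, 26]

[22, 26, 22, 26]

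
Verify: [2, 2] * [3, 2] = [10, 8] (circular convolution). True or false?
Recompute circular convolution of [2, 2] and [3, 2]: y[0] = 2×3 + 2×2 = 10; y[1] = 2×2 + 2×3 = 10 → [10, 10]. Compare to given [10, 8]: they differ at index 1: given 8, correct 10, so answer: No

No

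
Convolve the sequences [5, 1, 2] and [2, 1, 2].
y[0] = 5×2 = 10; y[1] = 5×1 + 1×2 = 7; y[2] = 5×2 + 1×1 + 2×2 = 15; y[3] = 1×2 + 2×1 = 4; y[4] = 2×2 = 4

[10, 7, 15, 4, 4]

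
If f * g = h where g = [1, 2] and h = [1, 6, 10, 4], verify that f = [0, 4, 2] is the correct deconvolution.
Forward-compute [0, 4, 2] * [1, 2]: h[0] = 0×1 = 0; h[1] = 0×2 + 4×1 = 4; h[2] = 4×2 + 2×1 = 10; h[3] = 2×2 = 4 → [0, 4, 10, 4]. Does not match given h = [1, 6, 10, 4].

Not verified. [0, 4, 2] * [1, 2] = [0, 4, 10, 4], which differs from [1, 6, 10, 4] at index 0.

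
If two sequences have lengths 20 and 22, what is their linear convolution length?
Linear/full convolution length: m + n - 1 = 20 + 22 - 1 = 41

41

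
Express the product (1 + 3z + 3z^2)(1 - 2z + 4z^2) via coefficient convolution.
Ascending coefficients: a = [1, 3, 3], b = [1, -2, 4]. c[0] = 1×1 = 1; c[1] = 1×-2 + 3×1 = 1; c[2] = 1×4 + 3×-2 + 3×1 = 1; c[3] = 3×4 + 3×-2 = 6; c[4] = 3×4 = 12. Result coefficients: [1, 1, 1, 6, 12] → 1 + z + z^2 + 6z^3 + 12z^4

1 + z + z^2 + 6z^3 + 12z^4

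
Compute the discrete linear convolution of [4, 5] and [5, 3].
y[0] = 4×5 = 20; y[1] = 4×3 + 5×5 = 37; y[2] = 5×3 = 15

[20, 37, 15]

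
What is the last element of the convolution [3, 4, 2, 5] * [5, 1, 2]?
Use y[k] = Σ_i a[i]·b[k-i] at k=5. y[5] = 5×2 = 10

10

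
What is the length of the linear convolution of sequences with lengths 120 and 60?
Linear/full convolution length: m + n - 1 = 120 + 60 - 1 = 179

179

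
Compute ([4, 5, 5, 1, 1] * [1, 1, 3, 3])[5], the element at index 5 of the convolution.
Use y[k] = Σ_i a[i]·b[k-i] at k=5. y[5] = 5×3 + 1×3 + 1×1 = 19

19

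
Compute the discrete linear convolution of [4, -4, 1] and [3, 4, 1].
y[0] = 4×3 = 12; y[1] = 4×4 + -4×3 = 4; y[2] = 4×1 + -4×4 + 1×3 = -9; y[3] = -4×1 + 1×4 = 0; y[4] = 1×1 = 1

[12, 4, -9, 0, 1]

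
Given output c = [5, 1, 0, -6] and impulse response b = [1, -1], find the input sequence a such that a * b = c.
Deconvolve c=[5, 1, 0, -6] by b=[1, -1]. Since b[0]=1, solve forward: a[0] = c[0] / 1 = 5; a[1] = (c[1] - 5×-1) / 1 = 6; a[2] = (c[2] - 6×-1) / 1 = 6. So a = [5, 6, 6]. Check by forward convolution: c[0] = 5×1 = 5; c[1] = 5×-1 + 6×1 = 1; c[2] = 6×-1 + 6×1 = 0; c[3] = 6×-1 = -6

[5, 6, 6]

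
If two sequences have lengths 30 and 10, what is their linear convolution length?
Linear/full convolution length: m + n - 1 = 30 + 10 - 1 = 39

39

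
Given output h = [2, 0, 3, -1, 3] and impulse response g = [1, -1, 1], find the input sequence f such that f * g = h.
Deconvolve h=[2, 0, 3, -1, 3] by g=[1, -1, 1]. Since g[0]=1, solve forward: f[0] = h[0] / 1 = 2; f[1] = (h[1] - 2×-1) / 1 = 2; f[2] = (h[2] - 2×-1 - 2×1) / 1 = 3. So f = [2, 2, 3]. Check by forward convolution: h[0] = 2×1 = 2; h[1] = 2×-1 + 2×1 = 0; h[2] = 2×1 + 2×-1 + 3×1 = 3; h[3] = 2×1 + 3×-1 = -1; h[4] = 3×1 = 3

[2, 2, 3]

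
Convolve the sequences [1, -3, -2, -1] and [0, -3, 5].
y[0] = 1×0 = 0; y[1] = 1×-3 + -3×0 = -3; y[2] = 1×5 + -3×-3 + -2×0 = 14; y[3] = -3×5 + -2×-3 + -1×0 = -9; y[4] = -2×5 + -1×-3 = -7; y[5] = -1×5 = -5

[0, -3, 14, -9, -7, -5]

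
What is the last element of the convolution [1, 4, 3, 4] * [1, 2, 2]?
Use y[k] = Σ_i a[i]·b[k-i] at k=5. y[5] = 4×2 = 8

8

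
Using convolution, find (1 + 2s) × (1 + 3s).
Ascending coefficients: a = [1, 2], b = [1, 3]. c[0] = 1×1 = 1; c[1] = 1×3 + 2×1 = 5; c[2] = 2×3 = 6. Result coefficients: [1, 5, 6] → 1 + 5s + 6s^2

1 + 5s + 6s^2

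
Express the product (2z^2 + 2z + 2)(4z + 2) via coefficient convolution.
Ascending coefficients: a = [2, 2, 2], b = [2, 4]. c[0] = 2×2 = 4; c[1] = 2×4 + 2×2 = 12; c[2] = 2×4 + 2×2 = 12; c[3] = 2×4 = 8. Result coefficients: [4, 12, 12, 8] → 8z^3 + 12z^2 + 12z + 4

8z^3 + 12z^2 + 12z + 4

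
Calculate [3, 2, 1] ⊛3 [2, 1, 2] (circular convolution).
Use y[k] = Σ_j s[j]·t[(k-j) mod 3]. y[0] = 3×2 + 2×2 + 1×1 = 11; y[1] = 3×1 + 2×2 + 1×2 = 9; y[2] = 3×2 + 2×1 + 1×2 = 10. Result: [11, 9, 10]

[11, 9, 10]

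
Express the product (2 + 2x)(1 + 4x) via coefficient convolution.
Ascending coefficients: a = [2, 2], b = [1, 4]. c[0] = 2×1 = 2; c[1] = 2×4 + 2×1 = 10; c[2] = 2×4 = 8. Result coefficients: [2, 10, 8] → 2 + 10x + 8x^2

2 + 10x + 8x^2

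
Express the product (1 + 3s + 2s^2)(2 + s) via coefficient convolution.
Ascending coefficients: a = [1, 3, 2], b = [2, 1]. c[0] = 1×2 = 2; c[1] = 1×1 + 3×2 = 7; c[2] = 3×1 + 2×2 = 7; c[3] = 2×1 = 2. Result coefficients: [2, 7, 7, 2] → 2 + 7s + 7s^2 + 2s^3

2 + 7s + 7s^2 + 2s^3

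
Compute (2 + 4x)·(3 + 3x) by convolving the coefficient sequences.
Ascending coefficients: a = [2, 4], b = [3, 3]. c[0] = 2×3 = 6; c[1] = 2×3 + 4×3 = 18; c[2] = 4×3 = 12. Result coefficients: [6, 18, 12] → 6 + 18x + 12x^2

6 + 18x + 12x^2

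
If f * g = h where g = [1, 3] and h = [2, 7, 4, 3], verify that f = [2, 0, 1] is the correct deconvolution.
Forward-compute [2, 0, 1] * [1, 3]: h[0] = 2×1 = 2; h[1] = 2×3 + 0×1 = 6; h[2] = 0×3 + 1×1 = 1; h[3] = 1×3 = 3 → [2, 6, 1, 3]. Does not match given h = [2, 7, 4, 3].

Not verified. [2, 0, 1] * [1, 3] = [2, 6, 1, 3], which differs from [2, 7, 4, 3] at index 1.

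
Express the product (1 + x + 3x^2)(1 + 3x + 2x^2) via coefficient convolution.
Ascending coefficients: a = [1, 1, 3], b = [1, 3, 2]. c[0] = 1×1 = 1; c[1] = 1×3 + 1×1 = 4; c[2] = 1×2 + 1×3 + 3×1 = 8; c[3] = 1×2 + 3×3 = 11; c[4] = 3×2 = 6. Result coefficients: [1, 4, 8, 11, 6] → 1 + 4x + 8x^2 + 11x^3 + 6x^4

1 + 4x + 8x^2 + 11x^3 + 6x^4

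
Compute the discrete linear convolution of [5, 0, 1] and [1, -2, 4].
y[0] = 5×1 = 5; y[1] = 5×-2 + 0×1 = -10; y[2] = 5×4 + 0×-2 + 1×1 = 21; y[3] = 0×4 + 1×-2 = -2; y[4] = 1×4 = 4

[5, -10, 21, -2, 4]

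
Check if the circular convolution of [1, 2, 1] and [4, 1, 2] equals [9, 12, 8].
Recompute circular convolution of [1, 2, 1] and [4, 1, 2]: y[0] = 1×4 + 2×2 + 1×1 = 9; y[1] = 1×1 + 2×4 + 1×2 = 11; y[2] = 1×2 + 2×1 + 1×4 = 8 → [9, 11, 8]. Compare to given [9, 12, 8]: they differ at index 1: given 12, correct 11, so answer: No

No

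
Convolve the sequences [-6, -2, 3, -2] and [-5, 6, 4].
y[0] = -6×-5 = 30; y[1] = -6×6 + -2×-5 = -26; y[2] = -6×4 + -2×6 + 3×-5 = -51; y[3] = -2×4 + 3×6 + -2×-5 = 20; y[4] = 3×4 + -2×6 = 0; y[5] = -2×4 = -8

[30, -26, -51, 20, 0, -8]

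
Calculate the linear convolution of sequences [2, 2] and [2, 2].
y[0] = 2×2 = 4; y[1] = 2×2 + 2×2 = 8; y[2] = 2×2 = 4

[4, 8, 4]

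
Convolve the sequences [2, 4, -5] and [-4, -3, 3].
y[0] = 2×-4 = -8; y[1] = 2×-3 + 4×-4 = -22; y[2] = 2×3 + 4×-3 + -5×-4 = 14; y[3] = 4×3 + -5×-3 = 27; y[4] = -5×3 = -15

[-8, -22, 14, 27, -15]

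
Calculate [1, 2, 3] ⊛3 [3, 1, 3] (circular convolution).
Use y[k] = Σ_j x[j]·h[(k-j) mod 3]. y[0] = 1×3 + 2×3 + 3×1 = 12; y[1] = 1×1 + 2×3 + 3×3 = 16; y[2] = 1×3 + 2×1 + 3×3 = 14. Result: [12, 16, 14]

[12, 16, 14]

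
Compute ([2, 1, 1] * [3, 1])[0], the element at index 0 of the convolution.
Use y[k] = Σ_i a[i]·b[k-i] at k=0. y[0] = 2×3 = 6

6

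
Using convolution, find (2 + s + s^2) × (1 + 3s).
Ascending coefficients: a = [2, 1, 1], b = [1, 3]. c[0] = 2×1 = 2; c[1] = 2×3 + 1×1 = 7; c[2] = 1×3 + 1×1 = 4; c[3] = 1×3 = 3. Result coefficients: [2, 7, 4, 3] → 2 + 7s + 4s^2 + 3s^3

2 + 7s + 4s^2 + 3s^3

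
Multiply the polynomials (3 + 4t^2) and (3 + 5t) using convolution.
Ascending coefficients: a = [3, 0, 4], b = [3, 5]. c[0] = 3×3 = 9; c[1] = 3×5 + 0×3 = 15; c[2] = 0×5 + 4×3 = 12; c[3] = 4×5 = 20. Result coefficients: [9, 15, 12, 20] → 9 + 15t + 12t^2 + 20t^3

9 + 15t + 12t^2 + 20t^3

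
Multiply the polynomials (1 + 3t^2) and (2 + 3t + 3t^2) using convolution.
Ascending coefficients: a = [1, 0, 3], b = [2, 3, 3]. c[0] = 1×2 = 2; c[1] = 1×3 + 0×2 = 3; c[2] = 1×3 + 0×3 + 3×2 = 9; c[3] = 0×3 + 3×3 = 9; c[4] = 3×3 = 9. Result coefficients: [2, 3, 9, 9, 9] → 2 + 3t + 9t^2 + 9t^3 + 9t^4

2 + 3t + 9t^2 + 9t^3 + 9t^4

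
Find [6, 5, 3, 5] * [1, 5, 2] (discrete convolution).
y[0] = 6×1 = 6; y[1] = 6×5 + 5×1 = 35; y[2] = 6×2 + 5×5 + 3×1 = 40; y[3] = 5×2 + 3×5 + 5×1 = 30; y[4] = 3×2 + 5×5 = 31; y[5] = 5×2 = 10

[6, 35, 40, 30, 31, 10]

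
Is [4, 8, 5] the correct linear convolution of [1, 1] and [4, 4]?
Recompute linear convolution of [1, 1] and [4, 4]: y[0] = 1×4 = 4; y[1] = 1×4 + 1×4 = 8; y[2] = 1×4 = 4 → [4, 8, 4]. Compare to given [4, 8, 5]: they differ at index 2: given 5, correct 4, so answer: No

No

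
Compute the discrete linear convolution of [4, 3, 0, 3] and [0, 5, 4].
y[0] = 4×0 = 0; y[1] = 4×5 + 3×0 = 20; y[2] = 4×4 + 3×5 + 0×0 = 31; y[3] = 3×4 + 0×5 + 3×0 = 12; y[4] = 0×4 + 3×5 = 15; y[5] = 3×4 = 12

[0, 20, 31, 12, 15, 12]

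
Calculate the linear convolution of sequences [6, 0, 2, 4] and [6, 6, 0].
y[0] = 6×6 = 36; y[1] = 6×6 + 0×6 = 36; y[2] = 6×0 + 0×6 + 2×6 = 12; y[3] = 0×0 + 2×6 + 4×6 = 36; y[4] = 2×0 + 4×6 = 24; y[5] = 4×0 = 0

[36, 36, 12, 36, 24, 0]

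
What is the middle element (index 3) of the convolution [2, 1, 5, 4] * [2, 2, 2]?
Use y[k] = Σ_i a[i]·b[k-i] at k=3. y[3] = 1×2 + 5×2 + 4×2 = 20

20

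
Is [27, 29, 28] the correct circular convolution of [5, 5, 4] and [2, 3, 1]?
Recompute circular convolution of [5, 5, 4] and [2, 3, 1]: y[0] = 5×2 + 5×1 + 4×3 = 27; y[1] = 5×3 + 5×2 + 4×1 = 29; y[2] = 5×1 + 5×3 + 4×2 = 28 → [27, 29, 28]. Given [27, 29, 28] matches, so answer: Yes

Yes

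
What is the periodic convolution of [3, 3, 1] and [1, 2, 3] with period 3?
Use y[k] = Σ_j u[j]·v[(k-j) mod 3]. y[0] = 3×1 + 3×3 + 1×2 = 14; y[1] = 3×2 + 3×1 + 1×3 = 12; y[2] = 3×3 + 3×2 + 1×1 = 16. Result: [14, 12, 16]

[14, 12, 16]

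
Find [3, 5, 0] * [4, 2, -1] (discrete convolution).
y[0] = 3×4 = 12; y[1] = 3×2 + 5×4 = 26; y[2] = 3×-1 + 5×2 + 0×4 = 7; y[3] = 5×-1 + 0×2 = -5; y[4] = 0×-1 = 0

[12, 26, 7, -5, 0]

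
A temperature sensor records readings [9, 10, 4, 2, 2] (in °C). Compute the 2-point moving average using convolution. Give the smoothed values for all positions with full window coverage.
2-point moving average kernel = [1, 1]. Apply in 'valid' mode (full window coverage): avg[0] = (9 + 10) / 2 = 9.5; avg[1] = (10 + 4) / 2 = 7.0; avg[2] = (4 + 2) / 2 = 3.0; avg[3] = (2 + 2) / 2 = 2.0. Smoothed values: [9.5, 7.0, 3.0, 2.0]

[9.5, 7.0, 3.0, 2.0]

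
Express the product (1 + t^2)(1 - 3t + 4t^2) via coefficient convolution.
Ascending coefficients: a = [1, 0, 1], b = [1, -3, 4]. c[0] = 1×1 = 1; c[1] = 1×-3 + 0×1 = -3; c[2] = 1×4 + 0×-3 + 1×1 = 5; c[3] = 0×4 + 1×-3 = -3; c[4] = 1×4 = 4. Result coefficients: [1, -3, 5, -3, 4] → 1 - 3t + 5t^2 - 3t^3 + 4t^4

1 - 3t + 5t^2 - 3t^3 + 4t^4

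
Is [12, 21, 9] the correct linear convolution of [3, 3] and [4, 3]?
Recompute linear convolution of [3, 3] and [4, 3]: y[0] = 3×4 = 12; y[1] = 3×3 + 3×4 = 21; y[2] = 3×3 = 9 → [12, 21, 9]. Given [12, 21, 9] matches, so answer: Yes

Yes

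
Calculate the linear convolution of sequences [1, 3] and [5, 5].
y[0] = 1×5 = 5; y[1] = 1×5 + 3×5 = 20; y[2] = 3×5 = 15

[5, 20, 15]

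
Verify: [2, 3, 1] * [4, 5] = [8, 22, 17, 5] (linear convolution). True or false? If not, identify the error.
Recompute linear convolution of [2, 3, 1] and [4, 5]: y[0] = 2×4 = 8; y[1] = 2×5 + 3×4 = 22; y[2] = 3×5 + 1×4 = 19; y[3] = 1×5 = 5 → [8, 22, 19, 5]. Compare to given [8, 22, 17, 5]: they differ at index 2: given 17, correct 19, so answer: No

No. Error at index 2: given 17, correct 19.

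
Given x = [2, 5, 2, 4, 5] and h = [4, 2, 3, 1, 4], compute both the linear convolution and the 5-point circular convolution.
Linear: y_lin[0] = 2×4 = 8; y_lin[1] = 2×2 + 5×4 = 24; y_lin[2] = 2×3 + 5×2 + 2×4 = 24; y_lin[3] = 2×1 + 5×3 + 2×2 + 4×4 = 37; y_lin[4] = 2×4 + 5×1 + 2×3 + 4×2 + 5×4 = 47; y_lin[5] = 5×4 + 2×1 + 4×3 + 5×2 = 44; y_lin[6] = 2×4 + 4×1 + 5×3 = 27; y_lin[7] = 4×4 + 5×1 = 21; y_lin[8] = 5×4 = 20 → [8, 24, 24, 37, 47, 44, 27, 21, 20]. Circular (length 5): y[0] = 2×4 + 5×4 + 2×1 + 4×3 + 5×2 = 52; y[1] = 2×2 + 5×4 + 2×4 + 4×1 + 5×3 = 51; y[2] = 2×3 + 5×2 + 2×4 + 4×4 + 5×1 = 45; y[3] = 2×1 + 5×3 + 2×2 + 4×4 + 5×4 = 57; y[4] = 2×4 + 5×1 + 2×3 + 4×2 + 5×4 = 47 → [52, 51, 45, 57, 47]

Linear: [8, 24, 24, 37, 47, 44, 27, 21, 20], Circular: [52, 51, 45, 57, 47]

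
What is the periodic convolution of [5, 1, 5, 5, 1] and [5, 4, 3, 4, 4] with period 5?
Use y[k] = Σ_j f[j]·g[(k-j) mod 5]. y[0] = 5×5 + 1×4 + 5×4 + 5×3 + 1×4 = 68; y[1] = 5×4 + 1×5 + 5×4 + 5×4 + 1×3 = 68; y[2] = 5×3 + 1×4 + 5×5 + 5×4 + 1×4 = 68; y[3] = 5×4 + 1×3 + 5×4 + 5×5 + 1×4 = 72; y[4] = 5×4 + 1×4 + 5×3 + 5×4 + 1×5 = 64. Result: [68, 68, 68, 72, 64]

[68, 68, 68, 72, 64]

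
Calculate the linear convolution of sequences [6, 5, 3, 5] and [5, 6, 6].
y[0] = 6×5 = 30; y[1] = 6×6 + 5×5 = 61; y[2] = 6×6 + 5×6 + 3×5 = 81; y[3] = 5×6 + 3×6 + 5×5 = 73; y[4] = 3×6 + 5×6 = 48; y[5] = 5×6 = 30

[30, 61, 81, 73, 48, 30]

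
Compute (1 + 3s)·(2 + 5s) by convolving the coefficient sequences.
Ascending coefficients: a = [1, 3], b = [2, 5]. c[0] = 1×2 = 2; c[1] = 1×5 + 3×2 = 11; c[2] = 3×5 = 15. Result coefficients: [2, 11, 15] → 2 + 11s + 15s^2

2 + 11s + 15s^2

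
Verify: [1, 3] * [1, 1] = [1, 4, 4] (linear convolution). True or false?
Recompute linear convolution of [1, 3] and [1, 1]: y[0] = 1×1 = 1; y[1] = 1×1 + 3×1 = 4; y[2] = 3×1 = 3 → [1, 4, 3]. Compare to given [1, 4, 4]: they differ at index 2: given 4, correct 3, so answer: No

No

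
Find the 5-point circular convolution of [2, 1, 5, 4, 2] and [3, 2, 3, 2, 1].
Use y[k] = Σ_j x[j]·h[(k-j) mod 5]. y[0] = 2×3 + 1×1 + 5×2 + 4×3 + 2×2 = 33; y[1] = 2×2 + 1×3 + 5×1 + 4×2 + 2×3 = 26; y[2] = 2×3 + 1×2 + 5×3 + 4×1 + 2×2 = 31; y[3] = 2×2 + 1×3 + 5×2 + 4×3 + 2×1 = 31; y[4] = 2×1 + 1×2 + 5×3 + 4×2 + 2×3 = 33. Result: [33, 26, 31, 31, 33]

[33, 26, 31, 31, 33]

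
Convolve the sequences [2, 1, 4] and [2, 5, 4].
y[0] = 2×2 = 4; y[1] = 2×5 + 1×2 = 12; y[2] = 2×4 + 1×5 + 4×2 = 21; y[3] = 1×4 + 4×5 = 24; y[4] = 4×4 = 16

[4, 12, 21, 24, 16]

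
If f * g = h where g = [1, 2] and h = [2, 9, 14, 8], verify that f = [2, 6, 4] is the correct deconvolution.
Forward-compute [2, 6, 4] * [1, 2]: h[0] = 2×1 = 2; h[1] = 2×2 + 6×1 = 10; h[2] = 6×2 + 4×1 = 16; h[3] = 4×2 = 8 → [2, 10, 16, 8]. Does not match given h = [2, 9, 14, 8].

Not verified. [2, 6, 4] * [1, 2] = [2, 10, 16, 8], which differs from [2, 9, 14, 8] at index 1.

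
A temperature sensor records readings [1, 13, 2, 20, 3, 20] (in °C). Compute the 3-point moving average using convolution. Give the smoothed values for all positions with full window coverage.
3-point moving average kernel = [1, 1, 1]. Apply in 'valid' mode (full window coverage): avg[0] = (1 + 13 + 2) / 3 = 5.33; avg[1] = (13 + 2 + 20) / 3 = 11.67; avg[2] = (2 + 20 + 3) / 3 = 8.33; avg[3] = (20 + 3 + 20) / 3 = 14.33. Smoothed values: [5.33, 11.67, 8.33, 14.33]

[5.33, 11.67, 8.33, 14.33]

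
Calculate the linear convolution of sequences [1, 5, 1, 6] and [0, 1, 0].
y[0] = 1×0 = 0; y[1] = 1×1 + 5×0 = 1; y[2] = 1×0 + 5×1 + 1×0 = 5; y[3] = 5×0 + 1×1 + 6×0 = 1; y[4] = 1×0 + 6×1 = 6; y[5] = 6×0 = 0

[0, 1, 5, 1, 6, 0]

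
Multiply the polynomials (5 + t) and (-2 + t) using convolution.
Ascending coefficients: a = [5, 1], b = [-2, 1]. c[0] = 5×-2 = -10; c[1] = 5×1 + 1×-2 = 3; c[2] = 1×1 = 1. Result coefficients: [-10, 3, 1] → -10 + 3t + t^2

-10 + 3t + t^2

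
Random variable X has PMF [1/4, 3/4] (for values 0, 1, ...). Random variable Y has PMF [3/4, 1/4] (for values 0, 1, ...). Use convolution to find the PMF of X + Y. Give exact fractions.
P(X+Y=k) = Σ_i P(X=i)·P(Y=k-i) — a convolution of [1/4, 3/4] and [3/4, 1/4]. P(X+Y=0) = (1/4)×(3/4) = 3/16; P(X+Y=1) = (1/4)×(1/4) + (3/4)×(3/4) = 1/16 + 9/16 = 5/8; P(X+Y=2) = (3/4)×(1/4) = 3/16. PMF: [3/16, 5/8, 3/16] (sums to 1 ✓)

[3/16, 5/8, 3/16]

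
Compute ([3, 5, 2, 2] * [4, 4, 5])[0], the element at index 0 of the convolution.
Use y[k] = Σ_i a[i]·b[k-i] at k=0. y[0] = 3×4 = 12

12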